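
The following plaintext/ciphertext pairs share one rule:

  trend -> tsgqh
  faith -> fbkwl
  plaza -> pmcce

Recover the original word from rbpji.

In trend: t→t is +0, r→s is +1, e→g is +2, n→q is +3 — the shift increases by 1 each position. Each letter shifts forward by its position index (0, 1, 2, …) — the shift grows by one for each successive letter.
Decoding rbpji: r−0=r, b−1=a, p−2=n, j−3=g, i−4=e.

range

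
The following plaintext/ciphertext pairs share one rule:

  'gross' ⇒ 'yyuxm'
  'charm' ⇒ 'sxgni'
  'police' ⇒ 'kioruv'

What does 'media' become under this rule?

Read the word backwards and shift each letter +6.
On media: reverse → aidem; then shift: a+6=g, i+6=o, d+6=j, e+6=k, m+6=s.

gojks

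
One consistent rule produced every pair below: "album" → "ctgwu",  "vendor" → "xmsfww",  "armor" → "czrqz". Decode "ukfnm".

Shifts by position in album: pos 0: a→c (+2), pos 1: l→t (+8), pos 2: b→g (+5), pos 3: u→w (+2), pos 4: m→u (+8) — repeating every 3. The shifts repeat in a cycle of length 3: positions 0,1,… shift by +2, +8, +5, then the pattern repeats.
Reversing it on ukfnm: u−2=s, k−8=c, f−5=a, n−2=l, m−8=e.

scale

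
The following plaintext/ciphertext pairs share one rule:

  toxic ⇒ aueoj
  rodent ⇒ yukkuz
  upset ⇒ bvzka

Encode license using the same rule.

Shifts by position in toxic: pos 0: t→a (+7), pos 1: o→u (+6), pos 2: x→e (+7), pos 3: i→o (+6) — repeating every 2. The shifts repeat in a cycle of length 2: positions 0,1,… shift by +7, +6, then the pattern repeats.
Applying it to license: l+7=s, i+6=o, c+7=j, e+6=k, n+7=u, s+6=y, e+7=l.

sojkuyl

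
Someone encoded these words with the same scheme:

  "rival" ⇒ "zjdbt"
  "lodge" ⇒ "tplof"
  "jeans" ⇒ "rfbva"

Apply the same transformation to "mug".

uvo

The shift depends on letter class: consonant r→z is +8, but vowel i→j is +1. Two shifts are in play — +1 for a/e/i/o/u, +8 for every other letter.
Applying it to mug: m(cons)+8=u, u(vowel)+1=v, g(cons)+8=o.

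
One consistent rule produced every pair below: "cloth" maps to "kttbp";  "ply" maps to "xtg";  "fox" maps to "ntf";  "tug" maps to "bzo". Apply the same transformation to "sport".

axtzb

The shift depends on letter class: consonant c→k is +8, but vowel o→t is +5. Two shifts are in play — +5 for a/e/i/o/u, +8 for every other letter.
On sport: s(cons)+8=a, p(cons)+8=x, o(vowel)+5=t, r(cons)+8=z, t(cons)+8=b.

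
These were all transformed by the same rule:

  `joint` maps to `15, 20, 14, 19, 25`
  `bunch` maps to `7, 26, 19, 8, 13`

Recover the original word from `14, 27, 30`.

j is letter #10 and maps to 15: an offset of 5. The number is (letter's place in the alphabet, a=1) + 5.
Decoding 14, 27, 30: 14→(14−5)÷1=9=i, 27→(27−5)÷1=22=v, 30→(30−5)÷1=25=y.

ivy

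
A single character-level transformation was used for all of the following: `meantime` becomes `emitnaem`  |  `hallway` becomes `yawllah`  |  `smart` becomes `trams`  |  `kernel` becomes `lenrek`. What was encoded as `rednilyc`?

cylinder

The output letters match the input read backwards: meantime reversed is emitnaem. The word is simply reversed.
Decoding rednilyc: then reverse → cylinder.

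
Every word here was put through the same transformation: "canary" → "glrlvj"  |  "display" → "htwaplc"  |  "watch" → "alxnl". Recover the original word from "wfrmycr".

It's a Vigenère-style cipher with numeric key [4,11]: position i shifts by key[i mod 2].
Reversing it on wfrmycr: w−4=s, f−11=u, r−4=n, m−11=b, y−4=u, c−11=r, r−4=n.

sunburn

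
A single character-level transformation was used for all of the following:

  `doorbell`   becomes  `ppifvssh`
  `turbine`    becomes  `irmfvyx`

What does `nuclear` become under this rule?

The output letters match the input read backwards, each shifted +4: doorbell reversed is llebrood. Two steps: reverse the string, then apply a Caesar shift of +4.
Applying it to nuclear: reverse → raelcun; then shift: r+4=v, a+4=e, e+4=i, l+4=p, c+4=g, u+4=y, n+4=r.

veipgyr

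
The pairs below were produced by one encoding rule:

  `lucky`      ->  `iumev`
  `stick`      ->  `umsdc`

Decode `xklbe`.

urban

The word is reversed, then every letter is shifted forward by 10.
Undoing it on xklbe: shift back: x−10=n, k−10=a, l−10=b, b−10=r, e−10=u → nabru; then reverse → urban.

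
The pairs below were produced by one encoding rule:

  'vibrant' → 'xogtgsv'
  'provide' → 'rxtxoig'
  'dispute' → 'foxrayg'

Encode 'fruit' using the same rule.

Shifts by position in vibrant: pos 0: v→x (+2), pos 1: i→o (+6), pos 2: b→g (+5), pos 3: r→t (+2), pos 4: a→g (+6), pos 5: n→s (+5) — repeating every 3. A repeating key of period 3 is used — shifts +2, +6, +5 over and over.
Applying it to fruit: f+2=h, r+6=x, u+5=z, i+2=k, t+6=z.

hxzkz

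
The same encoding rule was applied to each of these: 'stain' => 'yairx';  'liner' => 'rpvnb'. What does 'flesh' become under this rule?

The shift increases by 1 at each position, starting from +6: 6, 7, 8, ….
For flesh: f+6=l, l+7=s, e+8=m, s+9=b, h+10=r.

lsmbr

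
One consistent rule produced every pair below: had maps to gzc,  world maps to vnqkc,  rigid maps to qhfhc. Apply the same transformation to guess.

ftdrr

Compare letters: h→g is +25, a→z is +25, d→c is +25 — a constant shift. It's a constant shift of +25 (ROT25).
On guess: g+25=f, u+25=t, e+25=d, s+25=r, s+25=r.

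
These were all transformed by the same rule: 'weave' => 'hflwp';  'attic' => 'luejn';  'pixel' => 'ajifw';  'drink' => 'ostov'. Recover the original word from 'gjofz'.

video

Shifts by position in weave: pos 0: w→h (+11), pos 1: e→f (+1), pos 2: a→l (+11), pos 3: v→w (+1) — repeating every 2. A repeating key of period 2 is used — shifts +11, +1 over and over.
Undoing it on gjofz: g−11=v, j−1=i, o−11=d, f−1=e, z−11=o.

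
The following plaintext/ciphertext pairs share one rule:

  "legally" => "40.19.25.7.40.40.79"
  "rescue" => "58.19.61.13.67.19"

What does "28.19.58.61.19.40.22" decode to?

herself

l(#12)→40 and e(#5)→19: differences scale by 3, so n = 3·pos + 4. Each letter becomes 3×(its alphabet position, a=1..z=26) + 4.
Reversing it on 28.19.58.61.19.40.22: 28→(28−4)÷3=8=h, 19→(19−4)÷3=5=e, 58→(58−4)÷3=18=r, 61→(61−4)÷3=19=s, 19→(19−4)÷3=5=e, 40→(40−4)÷3=12=l, 22→(22−4)÷3=6=f.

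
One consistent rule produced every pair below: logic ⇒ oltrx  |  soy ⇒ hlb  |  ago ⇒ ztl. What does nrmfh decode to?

Each pair mirrors across the alphabet (l↔o, o↔l, g↔t): positions sum to 25. This is the alphabet-reversal cipher (Atbash): a becomes z, b becomes y, etc.
Reversing it on nrmfh: n↔m, r↔i, m↔n, f↔u, h↔s.

minus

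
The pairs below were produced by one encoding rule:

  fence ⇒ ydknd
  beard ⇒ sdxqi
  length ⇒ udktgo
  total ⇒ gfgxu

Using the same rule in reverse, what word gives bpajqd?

Treating letters as 0–25, the rule is x ↦ 21x + 23 (mod 26).
Reversing it on bpajqd: b(1)→5·(1−23)≡20=u; p(15)→5·(15−23)≡12=m; a(0)→5·(0−23)≡15=p; j(9)→5·(9−23)≡8=i; q(16)→5·(16−23)≡17=r; d(3)→5·(3−23)≡4=e (all mod 26).

umpire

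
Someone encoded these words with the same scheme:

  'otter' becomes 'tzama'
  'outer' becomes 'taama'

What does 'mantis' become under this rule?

rgubrc

In otter: o→t is +5, t→z is +6, t→a is +7, e→m is +8 — the shift increases by 1 each position. The shift increases by 1 at each position, starting from +5: 5, 6, 7, ….
For mantis: m+5=r, a+6=g, n+7=u, t+8=b, i+9=r, s+10=c.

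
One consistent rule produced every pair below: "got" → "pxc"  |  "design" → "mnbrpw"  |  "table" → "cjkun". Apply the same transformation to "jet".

snc

Compare letters: g→p is +9, o→x is +9, t→c is +9 — a constant shift. Every letter moves 9 places later in the alphabet, wrapping around z→a.
On jet: j+9=s, e+9=n, t+9=c.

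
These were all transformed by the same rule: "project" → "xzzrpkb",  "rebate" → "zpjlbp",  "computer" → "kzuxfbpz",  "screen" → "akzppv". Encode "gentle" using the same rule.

opvbtp

The rule splits by letter class: vowels +11, consonants +8.
Applying it to gentle: g(cons)+8=o, e(vowel)+11=p, n(cons)+8=v, t(cons)+8=b, l(cons)+8=t, e(vowel)+11=p.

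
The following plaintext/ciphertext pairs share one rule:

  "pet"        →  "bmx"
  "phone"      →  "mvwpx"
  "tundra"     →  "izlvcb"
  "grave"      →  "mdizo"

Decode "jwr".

job

The word is reversed, then every letter is shifted forward by 8.
Decoding jwr: shift back: j−8=b, w−8=o, r−8=j → boj; then reverse → job.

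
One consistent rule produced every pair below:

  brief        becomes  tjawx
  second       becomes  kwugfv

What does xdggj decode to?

Compare letters: b→t is +18, r→j is +18, i→a is +18 — a constant shift. This is a Caesar cipher with shift 18.
Undoing it on xdggj: x−18=f, d−18=l, g−18=o, g−18=o, j−18=r.

floor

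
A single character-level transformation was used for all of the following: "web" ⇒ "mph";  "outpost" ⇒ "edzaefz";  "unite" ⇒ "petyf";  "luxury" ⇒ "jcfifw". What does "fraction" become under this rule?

The output letters match the input read backwards, each shifted +11: web reversed is bew. The word is reversed, then every letter is shifted forward by 11.
For fraction: reverse → noitcarf; then shift: n+11=y, o+11=z, i+11=t, t+11=e, c+11=n, a+11=l, r+11=c, f+11=q.

yztenlcq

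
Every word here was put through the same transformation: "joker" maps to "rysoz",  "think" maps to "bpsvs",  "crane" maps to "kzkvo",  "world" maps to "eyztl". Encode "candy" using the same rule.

kkvlg

The shift depends on letter class: consonant j→r is +8, but vowel o→y is +10. The rule splits by letter class: vowels +10, consonants +8.
On candy: c(cons)+8=k, a(vowel)+10=k, n(cons)+8=v, d(cons)+8=l, y(cons)+8=g.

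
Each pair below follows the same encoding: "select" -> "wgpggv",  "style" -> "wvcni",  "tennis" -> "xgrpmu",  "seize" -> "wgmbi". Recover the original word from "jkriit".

Shifts by position in select: pos 0: s→w (+4), pos 1: e→g (+2), pos 2: l→p (+4), pos 3: e→g (+2) — repeating every 2. It's a Vigenère-style cipher with numeric key [4,2]: position i shifts by key[i mod 2].
Decoding jkriit: j−4=f, k−2=i, r−4=n, i−2=g, i−4=e, t−2=r.

finger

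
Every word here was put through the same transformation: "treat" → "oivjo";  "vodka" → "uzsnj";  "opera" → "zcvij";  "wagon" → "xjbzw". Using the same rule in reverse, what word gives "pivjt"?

t(19)→o(14) and r(17)→i(8) fit y≡3x+9 (mod 26); the inverse of 3 mod 26 is 9. Each letter's alphabet position (a=0..z=25) is mapped through 3·x+9 mod 26 — an affine cipher.
Reversing it on pivjt: p(15)→9·(15−9)≡2=c; i(8)→9·(8−9)≡17=r; v(21)→9·(21−9)≡4=e; j(9)→9·(9−9)≡0=a; t(19)→9·(19−9)≡12=m (all mod 26).

cream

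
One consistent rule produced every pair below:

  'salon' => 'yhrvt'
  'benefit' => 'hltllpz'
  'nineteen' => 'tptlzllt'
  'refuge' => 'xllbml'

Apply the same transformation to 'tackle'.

zhiqrl

The shift depends on letter class: consonant s→y is +6, but vowel a→h is +7. The rule splits by letter class: vowels +7, consonants +6.
For tackle: t(cons)+6=z, a(vowel)+7=h, c(cons)+6=i, k(cons)+6=q, l(cons)+6=r, e(vowel)+7=l.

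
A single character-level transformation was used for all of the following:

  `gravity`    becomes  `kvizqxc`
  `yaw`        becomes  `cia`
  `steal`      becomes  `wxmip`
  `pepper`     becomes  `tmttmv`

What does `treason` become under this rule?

xvmiwwr

The shift depends on letter class: consonant g→k is +4, but vowel a→i is +8. Vowels shift forward by 8 and consonants shift forward by 4.
For treason: t(cons)+4=x, r(cons)+4=v, e(vowel)+8=m, a(vowel)+8=i, s(cons)+4=w, o(vowel)+8=w, n(cons)+4=r.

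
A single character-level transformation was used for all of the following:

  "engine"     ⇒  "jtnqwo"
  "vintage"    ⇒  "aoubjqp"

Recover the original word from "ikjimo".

decade

In engine: e→j is +5, n→t is +6, g→n is +7, i→q is +8 — the shift increases by 1 each position. The shift increases by 1 at each position, starting from +5: 5, 6, 7, ….
Decoding ikjimo: i−5=d, k−6=e, j−7=c, i−8=a, m−9=d, o−10=e.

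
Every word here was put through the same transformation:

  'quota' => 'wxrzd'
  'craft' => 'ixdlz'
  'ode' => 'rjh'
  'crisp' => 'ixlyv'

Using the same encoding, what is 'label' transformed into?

rdhhr

The shift depends on letter class: consonant q→w is +6, but vowel u→x is +3. Vowels shift forward by 3 and consonants shift forward by 6.
On label: l(cons)+6=r, a(vowel)+3=d, b(cons)+6=h, e(vowel)+3=h, l(cons)+6=r.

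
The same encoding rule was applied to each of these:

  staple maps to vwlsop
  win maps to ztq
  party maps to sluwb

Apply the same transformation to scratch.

vfulwfk

Two shifts are in play — +11 for a/e/i/o/u, +3 for every other letter.
For scratch: s(cons)+3=v, c(cons)+3=f, r(cons)+3=u, a(vowel)+11=l, t(cons)+3=w, c(cons)+3=f, h(cons)+3=k.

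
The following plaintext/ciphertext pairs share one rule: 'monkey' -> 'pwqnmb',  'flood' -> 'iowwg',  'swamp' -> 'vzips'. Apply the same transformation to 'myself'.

The shift depends on letter class: consonant m→p is +3, but vowel o→w is +8. The rule splits by letter class: vowels +8, consonants +3.
Applying it to myself: m(cons)+3=p, y(cons)+3=b, s(cons)+3=v, e(vowel)+8=m, l(cons)+3=o, f(cons)+3=i.

pbvmoi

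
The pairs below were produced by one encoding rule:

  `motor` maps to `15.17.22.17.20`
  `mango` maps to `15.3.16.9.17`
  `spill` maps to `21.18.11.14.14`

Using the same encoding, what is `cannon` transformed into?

m is letter #13 and maps to 15: an offset of 2. Each letter is replaced by its alphabet position (a=1..z=26) + 2.
Applying it to cannon: c=3→5, a=1→3, n=14→16, n=14→16, o=15→17, n=14→16.

5.3.16.16.17.16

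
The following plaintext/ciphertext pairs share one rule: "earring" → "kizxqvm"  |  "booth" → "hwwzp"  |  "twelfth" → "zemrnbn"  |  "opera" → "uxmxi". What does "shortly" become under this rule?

ypwxbte

Shifts by position in earring: pos 0: e→k (+6), pos 1: a→i (+8), pos 2: r→z (+8), pos 3: r→x (+6), pos 4: i→q (+8), pos 5: n→v (+8) — repeating every 3. A repeating key of period 3 is used — shifts +6, +8, +8 over and over.
For shortly: s+6=y, h+8=p, o+8=w, r+6=x, t+8=b, l+8=t, y+6=e.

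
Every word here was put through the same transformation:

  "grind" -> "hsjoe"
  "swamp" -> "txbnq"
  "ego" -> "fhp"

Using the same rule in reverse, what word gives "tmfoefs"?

Compare letters: g→h is +1, r→s is +1, i→j is +1 — a constant shift. Every letter moves 1 place later in the alphabet, wrapping around z→a.
Decoding tmfoefs: t−1=s, m−1=l, f−1=e, o−1=n, e−1=d, f−1=e, s−1=r.

slender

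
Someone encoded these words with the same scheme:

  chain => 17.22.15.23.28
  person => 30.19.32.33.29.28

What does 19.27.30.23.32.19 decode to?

c is letter #3 and maps to 17: an offset of 14. The number is (letter's place in the alphabet, a=1) + 14.
Reversing it on 19.27.30.23.32.19: 19→(19−14)÷1=5=e, 27→(27−14)÷1=13=m, 30→(30−14)÷1=16=p, 23→(23−14)÷1=9=i, 32→(32−14)÷1=18=r, 19→(19−14)÷1=5=e.

empire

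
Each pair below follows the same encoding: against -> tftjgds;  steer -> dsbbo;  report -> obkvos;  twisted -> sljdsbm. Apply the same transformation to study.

a(0)→t(19) and g(6)→f(5) fit y≡15x+19 (mod 26); the inverse of 15 mod 26 is 7. Treating letters as 0–25, the rule is x ↦ 15x + 19 (mod 26).
On study: s(18)→15·18+19≡3=d; t(19)→15·19+19≡18=s; u(20)→15·20+19≡7=h; d(3)→15·3+19≡12=m; y(24)→15·24+19≡15=p (all mod 26).

dshmp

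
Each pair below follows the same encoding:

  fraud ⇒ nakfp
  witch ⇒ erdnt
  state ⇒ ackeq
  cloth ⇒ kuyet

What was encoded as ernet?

The shift increases by 1 at each position, starting from +8: 8, 9, 10, ….
Undoing it on ernet: e−8=w, r−9=i, n−10=d, e−11=t, t−12=h.

width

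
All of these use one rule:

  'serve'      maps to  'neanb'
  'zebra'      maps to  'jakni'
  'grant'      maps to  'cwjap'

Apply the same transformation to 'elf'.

oun

Two steps: reverse the string, then apply a Caesar shift of +9.
Applying it to elf: reverse → fle; then shift: f+9=o, l+9=u, e+9=n.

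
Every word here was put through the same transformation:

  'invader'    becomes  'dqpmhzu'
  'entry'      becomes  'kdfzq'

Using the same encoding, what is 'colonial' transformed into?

xmuzaxao

The output letters match the input read backwards, each shifted +12: invader reversed is redavni. Two steps: reverse the string, then apply a Caesar shift of +12.
On colonial: reverse → lainoloc; then shift: l+12=x, a+12=m, i+12=u, n+12=z, o+12=a, l+12=x, o+12=a, c+12=o.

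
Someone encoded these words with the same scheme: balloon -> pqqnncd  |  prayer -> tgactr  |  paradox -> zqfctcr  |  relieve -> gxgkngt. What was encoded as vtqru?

sport

The output letters match the input read backwards, each shifted +2: balloon reversed is noollab. Read the word backwards and shift each letter +2.
Decoding vtqru: shift back: v−2=t, t−2=r, q−2=o, r−2=p, u−2=s → trops; then reverse → sport.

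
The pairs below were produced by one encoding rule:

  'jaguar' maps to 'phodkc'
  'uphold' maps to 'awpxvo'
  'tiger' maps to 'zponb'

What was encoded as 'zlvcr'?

tenth

In jaguar: j→p is +6, a→h is +7, g→o is +8, u→d is +9 — the shift increases by 1 each position. Letter i (0-indexed) is shifted by i+6, so successive shifts are 6, 7, 8, ….
Decoding zlvcr: z−6=t, l−7=e, v−8=n, c−9=t, r−10=h.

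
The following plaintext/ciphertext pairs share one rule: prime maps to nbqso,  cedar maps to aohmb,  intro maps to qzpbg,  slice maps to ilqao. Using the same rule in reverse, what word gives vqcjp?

fight

p(15)→n(13) and r(17)→b(1) fit y≡7x+12 (mod 26); the inverse of 7 mod 26 is 15. Treating letters as 0–25, the rule is x ↦ 7x + 12 (mod 26).
Decoding vqcjp: v(21)→15·(21−12)≡5=f; q(16)→15·(16−12)≡8=i; c(2)→15·(2−12)≡6=g; j(9)→15·(9−12)≡7=h; p(15)→15·(15−12)≡19=t (all mod 26).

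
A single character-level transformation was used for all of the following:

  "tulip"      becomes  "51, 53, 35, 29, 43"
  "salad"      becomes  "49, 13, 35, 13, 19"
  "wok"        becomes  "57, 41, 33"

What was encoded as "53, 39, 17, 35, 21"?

t(#20)→51 and u(#21)→53: differences scale by 2, so n = 2·pos + 11. With a=1..z=26, the number is 2·pos + 11.
Undoing it on 53, 39, 17, 35, 21: 53→(53−11)÷2=21=u, 39→(39−11)÷2=14=n, 17→(17−11)÷2=3=c, 35→(35−11)÷2=12=l, 21→(21−11)÷2=5=e.

uncle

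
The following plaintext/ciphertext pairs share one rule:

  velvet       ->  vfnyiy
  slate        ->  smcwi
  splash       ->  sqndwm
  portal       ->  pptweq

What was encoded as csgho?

In velvet: v→v is +0, e→f is +1, l→n is +2, v→y is +3 — the shift increases by 1 each position. Each letter shifts forward by its position index (0, 1, 2, …) — the shift grows by one for each successive letter.
Undoing it on csgho: c−0=c, s−1=r, g−2=e, h−3=e, o−4=k.

creek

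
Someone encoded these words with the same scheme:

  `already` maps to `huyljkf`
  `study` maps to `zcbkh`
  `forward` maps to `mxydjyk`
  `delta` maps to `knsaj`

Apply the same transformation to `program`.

A repeating key of period 3 is used — shifts +7, +9, +7 over and over.
Applying it to program: p+7=w, r+9=a, o+7=v, g+7=n, r+9=a, a+7=h, m+7=t.

wavnaht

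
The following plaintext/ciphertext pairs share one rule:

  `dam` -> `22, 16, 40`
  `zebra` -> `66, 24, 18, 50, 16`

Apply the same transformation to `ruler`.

50, 56, 38, 24, 50

d(#4)→22 and a(#1)→16: differences scale by 2, so n = 2·pos + 14. The formula is n = 2×(alphabet index, a=1) + 14.
For ruler: r=18→50, u=21→56, l=12→38, e=5→24, r=18→50.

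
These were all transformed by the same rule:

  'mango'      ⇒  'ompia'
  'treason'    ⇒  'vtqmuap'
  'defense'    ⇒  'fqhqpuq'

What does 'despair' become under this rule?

fqurmut

Two shifts are in play — +12 for a/e/i/o/u, +2 for every other letter.
Applying it to despair: d(cons)+2=f, e(vowel)+12=q, s(cons)+2=u, p(cons)+2=r, a(vowel)+12=m, i(vowel)+12=u, r(cons)+2=t.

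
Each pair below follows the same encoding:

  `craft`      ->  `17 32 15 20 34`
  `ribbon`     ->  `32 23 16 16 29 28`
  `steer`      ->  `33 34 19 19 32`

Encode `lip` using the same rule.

26 23 30

c is letter #3 and maps to 17: an offset of 14. Each letter is replaced by its alphabet position (a=1..z=26) + 14.
For lip: l=12→26, i=9→23, p=16→30.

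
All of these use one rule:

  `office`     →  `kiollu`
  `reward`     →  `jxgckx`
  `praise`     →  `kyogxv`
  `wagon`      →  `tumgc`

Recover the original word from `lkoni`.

chief

The output letters match the input read backwards, each shifted +6: office reversed is eciffo. The word is reversed, then every letter is shifted forward by 6.
Reversing it on lkoni: shift back: l−6=f, k−6=e, o−6=i, n−6=h, i−6=c → feihc; then reverse → chief.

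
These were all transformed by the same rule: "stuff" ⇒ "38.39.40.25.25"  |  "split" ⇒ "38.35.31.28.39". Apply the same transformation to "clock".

22.31.34.22.30

s is letter #19 and maps to 38: an offset of 19. The number is (letter's place in the alphabet, a=1) + 19.
On clock: c=3→22, l=12→31, o=15→34, c=3→22, k=11→30.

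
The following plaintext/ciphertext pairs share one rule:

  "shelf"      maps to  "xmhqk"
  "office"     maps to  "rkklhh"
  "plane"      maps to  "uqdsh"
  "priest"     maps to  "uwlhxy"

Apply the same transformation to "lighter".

qllmyhw

Vowels shift forward by 3 and consonants shift forward by 5.
Applying it to lighter: l(cons)+5=q, i(vowel)+3=l, g(cons)+5=l, h(cons)+5=m, t(cons)+5=y, e(vowel)+3=h, r(cons)+5=w.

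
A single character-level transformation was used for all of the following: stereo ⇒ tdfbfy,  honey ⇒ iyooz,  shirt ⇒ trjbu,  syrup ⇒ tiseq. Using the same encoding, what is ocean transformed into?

pmfko

A repeating key of period 2 is used — shifts +1, +10 over and over.
For ocean: o+1=p, c+10=m, e+1=f, a+10=k, n+1=o.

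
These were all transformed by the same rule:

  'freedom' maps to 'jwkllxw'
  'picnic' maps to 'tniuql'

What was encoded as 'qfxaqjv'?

In freedom: f→j is +4, r→w is +5, e→k is +6, e→l is +7 — the shift increases by 1 each position. Letter i (0-indexed) is shifted by i+4, so successive shifts are 4, 5, 6, ….
Reversing it on qfxaqjv: q−4=m, f−5=a, x−6=r, a−7=t, q−8=i, j−9=a, v−10=l.

martial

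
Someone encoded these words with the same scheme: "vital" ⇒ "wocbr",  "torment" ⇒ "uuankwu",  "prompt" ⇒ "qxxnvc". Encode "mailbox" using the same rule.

Shifts by position in vital: pos 0: v→w (+1), pos 1: i→o (+6), pos 2: t→c (+9), pos 3: a→b (+1), pos 4: l→r (+6) — repeating every 3. The shifts repeat in a cycle of length 3: positions 0,1,… shift by +1, +6, +9, then the pattern repeats.
On mailbox: m+1=n, a+6=g, i+9=r, l+1=m, b+6=h, o+9=x, x+1=y.

ngrmhxy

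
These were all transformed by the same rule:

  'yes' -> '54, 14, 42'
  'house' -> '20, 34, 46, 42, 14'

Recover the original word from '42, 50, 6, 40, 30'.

The formula is n = 2×(alphabet index, a=1) + 4.
Undoing it on 42, 50, 6, 40, 30: 42→(42−4)÷2=19=s, 50→(50−4)÷2=23=w, 6→(6−4)÷2=1=a, 40→(40−4)÷2=18=r, 30→(30−4)÷2=13=m.

swarm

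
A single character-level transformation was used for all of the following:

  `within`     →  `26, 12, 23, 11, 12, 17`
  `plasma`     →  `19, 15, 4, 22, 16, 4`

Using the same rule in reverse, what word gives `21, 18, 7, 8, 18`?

Letters become their 1-based position plus 3 (so a→4, b→5, …).
Undoing it on 21, 18, 7, 8, 18: 21→(21−3)÷1=18=r, 18→(18−3)÷1=15=o, 7→(7−3)÷1=4=d, 8→(8−3)÷1=5=e, 18→(18−3)÷1=15=o.

rodeo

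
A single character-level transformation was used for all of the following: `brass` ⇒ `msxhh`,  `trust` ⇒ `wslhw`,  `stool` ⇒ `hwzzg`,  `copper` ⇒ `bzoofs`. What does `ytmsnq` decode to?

b(1)→m(12) and r(17)→s(18) fit y≡15x+23 (mod 26); the inverse of 15 mod 26 is 7. Each letter's alphabet position (a=0..z=25) is mapped through 15·x+23 mod 26 — an affine cipher.
Decoding ytmsnq: y(24)→7·(24−23)≡7=h; t(19)→7·(19−23)≡24=y; m(12)→7·(12−23)≡1=b; s(18)→7·(18−23)≡17=r; n(13)→7·(13−23)≡8=i; q(16)→7·(16−23)≡3=d (all mod 26).

hybrid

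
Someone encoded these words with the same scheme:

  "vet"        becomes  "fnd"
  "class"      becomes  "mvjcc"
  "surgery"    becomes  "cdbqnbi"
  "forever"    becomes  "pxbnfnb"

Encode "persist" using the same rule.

The shift depends on letter class: consonant v→f is +10, but vowel e→n is +9. Vowels shift forward by 9 and consonants shift forward by 10.
For persist: p(cons)+10=z, e(vowel)+9=n, r(cons)+10=b, s(cons)+10=c, i(vowel)+9=r, s(cons)+10=c, t(cons)+10=d.

znbcrcd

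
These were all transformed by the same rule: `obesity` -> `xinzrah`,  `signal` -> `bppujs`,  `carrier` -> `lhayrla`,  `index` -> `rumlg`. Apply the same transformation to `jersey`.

Shifts by position in obesity: pos 0: o→x (+9), pos 1: b→i (+7), pos 2: e→n (+9), pos 3: s→z (+7) — repeating every 2. It's a Vigenère-style cipher with numeric key [9,7]: position i shifts by key[i mod 2].
For jersey: j+9=s, e+7=l, r+9=a, s+7=z, e+9=n, y+7=f.

slaznf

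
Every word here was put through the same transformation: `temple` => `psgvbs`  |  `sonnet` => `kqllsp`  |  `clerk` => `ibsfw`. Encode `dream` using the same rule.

Treating letters as 0–25, the rule is x ↦ 5x + 24 (mod 26).
Applying it to dream: d(3)→5·3+24≡13=n; r(17)→5·17+24≡5=f; e(4)→5·4+24≡18=s; a(0)→5·0+24≡24=y; m(12)→5·12+24≡6=g (all mod 26).

nfsyg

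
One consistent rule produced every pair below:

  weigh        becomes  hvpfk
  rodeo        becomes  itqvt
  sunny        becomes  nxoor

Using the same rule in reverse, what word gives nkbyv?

shape

w(22)→h(7) and e(4)→v(21) fit y≡5x+1 (mod 26); the inverse of 5 mod 26 is 21. This is an affine cipher: with a=0,…,z=25, each position x becomes (5x+1) mod 26.
Reversing it on nkbyv: n(13)→21·(13−1)≡18=s; k(10)→21·(10−1)≡7=h; b(1)→21·(1−1)≡0=a; y(24)→21·(24−1)≡15=p; v(21)→21·(21−1)≡4=e (all mod 26).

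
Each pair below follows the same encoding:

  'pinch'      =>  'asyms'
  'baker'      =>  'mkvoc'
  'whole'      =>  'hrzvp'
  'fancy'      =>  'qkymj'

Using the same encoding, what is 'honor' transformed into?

Shifts by position in pinch: pos 0: p→a (+11), pos 1: i→s (+10), pos 2: n→y (+11), pos 3: c→m (+10) — repeating every 2. A repeating key of period 2 is used — shifts +11, +10 over and over.
For honor: h+11=s, o+10=y, n+11=y, o+10=y, r+11=c.

syyyc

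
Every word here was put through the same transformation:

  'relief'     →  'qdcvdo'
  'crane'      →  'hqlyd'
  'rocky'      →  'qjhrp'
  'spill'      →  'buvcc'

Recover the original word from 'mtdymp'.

twenty

r(17)→q(16) and e(4)→d(3) fit y≡11x+11 (mod 26); the inverse of 11 mod 26 is 19. Each letter's alphabet position (a=0..z=25) is mapped through 11·x+11 mod 26 — an affine cipher.
Decoding mtdymp: m(12)→19·(12−11)≡19=t; t(19)→19·(19−11)≡22=w; d(3)→19·(3−11)≡4=e; y(24)→19·(24−11)≡13=n; m(12)→19·(12−11)≡19=t; p(15)→19·(15−11)≡24=y (all mod 26).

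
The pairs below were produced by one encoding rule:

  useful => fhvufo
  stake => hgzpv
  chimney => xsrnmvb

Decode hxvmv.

scene

Each pair mirrors across the alphabet (u↔f, s↔h, e↔v): positions sum to 25. Each letter is replaced by its mirror in the alphabet: a↔z, b↔y, c↔x, and so on (the Atbash cipher).
Decoding hxvmv: h↔s, x↔c, v↔e, m↔n, v↔e.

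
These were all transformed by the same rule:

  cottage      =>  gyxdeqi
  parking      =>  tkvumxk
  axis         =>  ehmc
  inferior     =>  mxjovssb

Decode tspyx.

Shifts by position in cottage: pos 0: c→g (+4), pos 1: o→y (+10), pos 2: t→x (+4), pos 3: t→d (+10) — repeating every 2. It's a Vigenère-style cipher with numeric key [4,10]: position i shifts by key[i mod 2].
Decoding tspyx: t−4=p, s−10=i, p−4=l, y−10=o, x−4=t.

pilot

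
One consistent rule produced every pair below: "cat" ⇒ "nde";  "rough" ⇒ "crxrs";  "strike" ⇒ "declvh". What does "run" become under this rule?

The shift depends on letter class: consonant c→n is +11, but vowel a→d is +3. Two shifts are in play — +3 for a/e/i/o/u, +11 for every other letter.
For run: r(cons)+11=c, u(vowel)+3=x, n(cons)+11=y.

cxy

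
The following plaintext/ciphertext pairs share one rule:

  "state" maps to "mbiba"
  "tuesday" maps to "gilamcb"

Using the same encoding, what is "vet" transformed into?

bmd

The word is reversed, then every letter is shifted forward by 8.
For vet: reverse → tev; then shift: t+8=b, e+8=m, v+8=d.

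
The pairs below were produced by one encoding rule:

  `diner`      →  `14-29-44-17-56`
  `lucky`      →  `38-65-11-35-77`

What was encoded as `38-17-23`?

leg

Each letter becomes 3×(its alphabet position, a=1..z=26) + 2.
Reversing it on 38-17-23: 38→(38−2)÷3=12=l, 17→(17−2)÷3=5=e, 23→(23−2)÷3=7=g.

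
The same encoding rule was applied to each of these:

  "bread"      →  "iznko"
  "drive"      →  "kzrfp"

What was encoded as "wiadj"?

party

In bread: b→i is +7, r→z is +8, e→n is +9, a→k is +10 — the shift increases by 1 each position. Each letter shifts forward by (position + 7), i.e. 7, 8, 9, … — the shift grows by one for each successive letter.
Undoing it on wiadj: w−7=p, i−8=a, a−9=r, d−10=t, j−11=y.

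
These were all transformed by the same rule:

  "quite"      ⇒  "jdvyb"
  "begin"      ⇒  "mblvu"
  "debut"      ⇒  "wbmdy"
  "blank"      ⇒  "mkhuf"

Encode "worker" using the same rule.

Each letter's alphabet position (a=0..z=25) is mapped through 5·x+7 mod 26 — an affine cipher.
Applying it to worker: w(22)→5·22+7≡13=n; o(14)→5·14+7≡25=z; r(17)→5·17+7≡14=o; k(10)→5·10+7≡5=f; e(4)→5·4+7≡1=b; r(17)→5·17+7≡14=o (all mod 26).

nzofbo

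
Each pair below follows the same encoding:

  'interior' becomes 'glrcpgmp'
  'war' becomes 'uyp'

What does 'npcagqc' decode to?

precise

Compare letters: i→g is +24, n→l is +24, t→r is +24 — a constant shift. Every letter moves 24 places later in the alphabet, wrapping around z→a.
Reversing it on npcagqc: n−24=p, p−24=r, c−24=e, a−24=c, g−24=i, q−24=s, c−24=e.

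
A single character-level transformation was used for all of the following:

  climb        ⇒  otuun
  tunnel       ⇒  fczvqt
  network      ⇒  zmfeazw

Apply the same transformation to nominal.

zwyqzix

It's a Vigenère-style cipher with numeric key [12,8]: position i shifts by key[i mod 2].
Applying it to nominal: n+12=z, o+8=w, m+12=y, i+8=q, n+12=z, a+8=i, l+12=x.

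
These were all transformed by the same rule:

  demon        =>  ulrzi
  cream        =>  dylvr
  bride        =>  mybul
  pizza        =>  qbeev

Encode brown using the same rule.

myzfi

d(3)→u(20) and e(4)→l(11) fit y≡17x+21 (mod 26); the inverse of 17 mod 26 is 23. Each letter's alphabet position (a=0..z=25) is mapped through 17·x+21 mod 26 — an affine cipher.
For brown: b(1)→17·1+21≡12=m; r(17)→17·17+21≡24=y; o(14)→17·14+21≡25=z; w(22)→17·22+21≡5=f; n(13)→17·13+21≡8=i (all mod 26).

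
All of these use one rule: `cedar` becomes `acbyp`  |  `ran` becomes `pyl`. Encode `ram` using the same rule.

pyk

It's a constant shift of +24 (ROT24).
Applying it to ram: r+24=p, a+24=y, m+24=k.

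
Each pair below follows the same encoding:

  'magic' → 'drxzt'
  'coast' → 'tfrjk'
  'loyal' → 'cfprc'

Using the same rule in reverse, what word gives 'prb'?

Compare letters: m→d is +17, a→r is +17, g→x is +17 — a constant shift. It's a constant shift of +17 (ROT17).
Decoding prb: p−17=y, r−17=a, b−17=k.

yak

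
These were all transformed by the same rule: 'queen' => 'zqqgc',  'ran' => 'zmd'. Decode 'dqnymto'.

The word is reversed, then every letter is shifted forward by 12.
Undoing it on dqnymto: shift back: d−12=r, q−12=e, n−12=b, y−12=m, m−12=a, t−12=h, o−12=c → rebmahc; then reverse → chamber.

chamber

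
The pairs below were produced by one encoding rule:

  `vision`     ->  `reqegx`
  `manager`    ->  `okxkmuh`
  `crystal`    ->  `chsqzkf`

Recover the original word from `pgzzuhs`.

pottery

v(21)→r(17) and i(8)→e(4) fit y≡9x+10 (mod 26); the inverse of 9 mod 26 is 3. Treating letters as 0–25, the rule is x ↦ 9x + 10 (mod 26).
Undoing it on pgzzuhs: p(15)→3·(15−10)≡15=p; g(6)→3·(6−10)≡14=o; z(25)→3·(25−10)≡19=t; z(25)→3·(25−10)≡19=t; u(20)→3·(20−10)≡4=e; h(7)→3·(7−10)≡17=r; s(18)→3·(18−10)≡24=y (all mod 26).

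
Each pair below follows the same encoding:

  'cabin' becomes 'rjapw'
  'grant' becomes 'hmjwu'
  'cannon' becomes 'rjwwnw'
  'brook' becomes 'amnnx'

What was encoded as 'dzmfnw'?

c(2)→r(17) and a(0)→j(9) fit y≡17x+9 (mod 26); the inverse of 17 mod 26 is 23. Each letter's alphabet position (a=0..z=25) is mapped through 17·x+9 mod 26 — an affine cipher.
Decoding dzmfnw: d(3)→23·(3−9)≡18=s; z(25)→23·(25−9)≡4=e; m(12)→23·(12−9)≡17=r; f(5)→23·(5−9)≡12=m; n(13)→23·(13−9)≡14=o; w(22)→23·(22−9)≡13=n (all mod 26).

sermon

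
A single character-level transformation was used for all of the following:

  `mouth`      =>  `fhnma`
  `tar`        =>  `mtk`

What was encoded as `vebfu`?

Compare letters: m→f is +19, o→h is +19, u→n is +19 — a constant shift. It's a constant shift of +19 (ROT19).
Reversing it on vebfu: v−19=c, e−19=l, b−19=i, f−19=m, u−19=b.

climb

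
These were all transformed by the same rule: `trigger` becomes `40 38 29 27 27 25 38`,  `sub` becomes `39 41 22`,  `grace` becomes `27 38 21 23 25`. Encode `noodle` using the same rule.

t is letter #20 and maps to 40: an offset of 20. Each letter is replaced by its alphabet position (a=1..z=26) + 20.
On noodle: n=14→34, o=15→35, o=15→35, d=4→24, l=12→32, e=5→25.

34 35 35 24 32 25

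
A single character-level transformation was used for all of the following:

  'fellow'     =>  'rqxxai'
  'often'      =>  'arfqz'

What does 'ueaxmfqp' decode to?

Compare letters: f→r is +12, e→q is +12, l→x is +12 — a constant shift. Every letter moves 12 places later in the alphabet, wrapping around z→a.
Reversing it on ueaxmfqp: u−12=i, e−12=s, a−12=o, x−12=l, m−12=a, f−12=t, q−12=e, p−12=d.

isolated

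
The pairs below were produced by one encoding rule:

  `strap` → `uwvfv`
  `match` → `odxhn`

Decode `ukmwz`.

Each letter shifts forward by (position + 2), i.e. 2, 3, 4, … — the shift grows by one for each successive letter.
Undoing it on ukmwz: u−2=s, k−3=h, m−4=i, w−5=r, z−6=t.

shirt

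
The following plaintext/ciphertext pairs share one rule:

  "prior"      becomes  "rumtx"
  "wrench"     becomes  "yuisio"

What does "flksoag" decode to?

dignity

Letter i (0-indexed) is shifted by i+2, so successive shifts are 2, 3, 4, ….
Decoding flksoag: f−2=d, l−3=i, k−4=g, s−5=n, o−6=i, a−7=t, g−8=y.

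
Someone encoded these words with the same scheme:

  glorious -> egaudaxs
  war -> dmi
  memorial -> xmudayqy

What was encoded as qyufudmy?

The output letters match the input read backwards, each shifted +12: glorious reversed is suoirolg. The word is reversed, then every letter is shifted forward by 12.
Reversing it on qyufudmy: shift back: q−12=e, y−12=m, u−12=i, f−12=t, u−12=i, d−12=r, m−12=a, y−12=m → emitiram; then reverse → maritime.

maritime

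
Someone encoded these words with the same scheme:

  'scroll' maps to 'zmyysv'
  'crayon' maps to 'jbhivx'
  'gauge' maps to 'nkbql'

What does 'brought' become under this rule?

Shifts by position in scroll: pos 0: s→z (+7), pos 1: c→m (+10), pos 2: r→y (+7), pos 3: o→y (+10) — repeating every 2. The shifts repeat in a cycle of length 2: positions 0,1,… shift by +7, +10, then the pattern repeats.
On brought: b+7=i, r+10=b, o+7=v, u+10=e, g+7=n, h+10=r, t+7=a.

ibvenra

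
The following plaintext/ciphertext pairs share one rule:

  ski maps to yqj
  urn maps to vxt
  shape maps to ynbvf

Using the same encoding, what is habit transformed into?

nbhjz

Vowels shift forward by 1 and consonants shift forward by 6.
For habit: h(cons)+6=n, a(vowel)+1=b, b(cons)+6=h, i(vowel)+1=j, t(cons)+6=z.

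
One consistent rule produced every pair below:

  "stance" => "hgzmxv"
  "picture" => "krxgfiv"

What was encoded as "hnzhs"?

smash

This is the alphabet-reversal cipher (Atbash): a becomes z, b becomes y, etc.
Reversing it on hnzhs: h↔s, n↔m, z↔a, h↔s, s↔h.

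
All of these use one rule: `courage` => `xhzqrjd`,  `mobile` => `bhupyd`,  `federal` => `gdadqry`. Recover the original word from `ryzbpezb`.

aluminum

c(2)→x(23) and o(14)→h(7) fit y≡3x+17 (mod 26); the inverse of 3 mod 26 is 9. Each letter's alphabet position (a=0..z=25) is mapped through 3·x+17 mod 26 — an affine cipher.
Undoing it on ryzbpezb: r(17)→9·(17−17)≡0=a; y(24)→9·(24−17)≡11=l; z(25)→9·(25−17)≡20=u; b(1)→9·(1−17)≡12=m; p(15)→9·(15−17)≡8=i; e(4)→9·(4−17)≡13=n; z(25)→9·(25−17)≡20=u; b(1)→9·(1−17)≡12=m (all mod 26).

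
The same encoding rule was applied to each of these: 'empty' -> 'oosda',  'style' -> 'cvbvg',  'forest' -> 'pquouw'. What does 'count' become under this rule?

Shifts by position in empty: pos 0: e→o (+10), pos 1: m→o (+2), pos 2: p→s (+3), pos 3: t→d (+10), pos 4: y→a (+2) — repeating every 3. It's a Vigenère-style cipher with numeric key [10,2,3]: position i shifts by key[i mod 3].
For count: c+10=m, o+2=q, u+3=x, n+10=x, t+2=v.

mqxxv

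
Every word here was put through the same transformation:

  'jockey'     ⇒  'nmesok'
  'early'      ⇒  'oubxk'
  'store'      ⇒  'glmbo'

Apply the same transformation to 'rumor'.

bqcmb

j(9)→n(13) and o(14)→m(12) fit y≡5x+20 (mod 26); the inverse of 5 mod 26 is 21. This is an affine cipher: with a=0,…,z=25, each position x becomes (5x+20) mod 26.
Applying it to rumor: r(17)→5·17+20≡1=b; u(20)→5·20+20≡16=q; m(12)→5·12+20≡2=c; o(14)→5·14+20≡12=m; r(17)→5·17+20≡1=b (all mod 26).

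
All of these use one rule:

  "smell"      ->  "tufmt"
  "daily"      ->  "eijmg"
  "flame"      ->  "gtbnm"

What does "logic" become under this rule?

It's a Vigenère-style cipher with numeric key [1,8,1]: position i shifts by key[i mod 3].
For logic: l+1=m, o+8=w, g+1=h, i+1=j, c+8=k.

mwhjk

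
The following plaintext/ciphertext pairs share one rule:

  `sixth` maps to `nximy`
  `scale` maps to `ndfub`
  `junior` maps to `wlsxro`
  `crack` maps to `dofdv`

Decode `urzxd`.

This is an affine cipher: with a=0,…,z=25, each position x becomes (25x+5) mod 26.
Undoing it on urzxd: u(20)→25·(20−5)≡11=l; r(17)→25·(17−5)≡14=o; z(25)→25·(25−5)≡6=g; x(23)→25·(23−5)≡8=i; d(3)→25·(3−5)≡2=c (all mod 26).

logic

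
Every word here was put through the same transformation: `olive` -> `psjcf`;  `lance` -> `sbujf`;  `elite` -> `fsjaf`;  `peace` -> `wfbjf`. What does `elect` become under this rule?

fsfja

The shift depends on letter class: consonant l→s is +7, but vowel o→p is +1. The rule splits by letter class: vowels +1, consonants +7.
For elect: e(vowel)+1=f, l(cons)+7=s, e(vowel)+1=f, c(cons)+7=j, t(cons)+7=a.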